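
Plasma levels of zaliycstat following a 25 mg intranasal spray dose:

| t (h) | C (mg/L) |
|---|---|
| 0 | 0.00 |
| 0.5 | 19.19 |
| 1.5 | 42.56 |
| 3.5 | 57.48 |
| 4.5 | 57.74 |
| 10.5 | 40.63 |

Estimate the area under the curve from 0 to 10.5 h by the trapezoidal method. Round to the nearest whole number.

Trapezoidal AUC_0→10.5:
  [0→0.5]: (0.00+19.19)/2 × 0.5 = 4.7975
  [0.5→1.5]: (19.19+42.56)/2 × 1 = 30.875
  [1.5→3.5]: (42.56+57.48)/2 × 2 = 100.04
  [3.5→4.5]: (57.48+57.74)/2 × 1 = 57.61
  [4.5→10.5]: (57.74+40.63)/2 × 6 = 295.11
  Sum = 488.4325 mg/L·h

AUC = 488 mg/L·h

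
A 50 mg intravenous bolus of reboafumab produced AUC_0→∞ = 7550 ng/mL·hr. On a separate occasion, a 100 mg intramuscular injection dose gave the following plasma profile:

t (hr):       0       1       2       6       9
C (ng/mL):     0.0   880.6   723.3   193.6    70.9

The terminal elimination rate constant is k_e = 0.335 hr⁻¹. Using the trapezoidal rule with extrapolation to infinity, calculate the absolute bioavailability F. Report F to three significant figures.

F = 0.244

Trapezoidal AUC_0→9 (intramuscular injection):
  [0→1]: (0.0+880.6)/2 × 1 = 440.3
  [1→2]: (880.6+723.3)/2 × 1 = 801.95
  [2→6]: (723.3+193.6)/2 × 4 = 1833.8
  [6→9]: (193.6+70.9)/2 × 3 = 396.75
  Sum = 3472.8 ng/mL·hr
Tail: C_last/k_e = 70.9/0.335 = 211.642
AUC_0→∞ (intramuscular injection) = 3472.8 + 211.642 = 3684.442 ng/mL·hr
F = (AUC_ev/D_ev)/(AUC_iv/D_iv) = (3684.442/100)/(7550/50) = 36.84442/151 = 0.2440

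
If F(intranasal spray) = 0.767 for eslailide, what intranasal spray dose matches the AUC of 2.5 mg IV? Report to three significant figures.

For equal systemic exposure: F × D_ev = D_iv
D_ev = D_iv / F = 2.5 / 0.767 = 3.25945 mg

D_intranasal = 3.26 mg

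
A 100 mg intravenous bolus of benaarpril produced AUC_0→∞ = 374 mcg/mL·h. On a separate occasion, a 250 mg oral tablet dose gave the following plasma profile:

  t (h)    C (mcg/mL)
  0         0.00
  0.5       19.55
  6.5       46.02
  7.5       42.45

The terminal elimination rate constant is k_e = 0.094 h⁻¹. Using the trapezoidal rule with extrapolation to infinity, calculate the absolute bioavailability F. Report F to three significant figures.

Trapezoidal AUC_0→7.5 (oral tablet):
  [0→0.5]: (0.00+19.55)/2 × 0.5 = 4.8875
  [0.5→6.5]: (19.55+46.02)/2 × 6 = 196.71
  [6.5→7.5]: (46.02+42.45)/2 × 1 = 44.235
  Sum = 245.8325 mcg/mL·h
Tail: C_last/k_e = 42.45/0.094 = 451.596
AUC_0→∞ (oral tablet) = 245.8325 + 451.596 = 697.4285 mcg/mL·h
F = (AUC_ev/D_ev)/(AUC_iv/D_iv) = (697.4285/250)/(374/100) = 2.789714/3.74 = 0.7459

F = 0.746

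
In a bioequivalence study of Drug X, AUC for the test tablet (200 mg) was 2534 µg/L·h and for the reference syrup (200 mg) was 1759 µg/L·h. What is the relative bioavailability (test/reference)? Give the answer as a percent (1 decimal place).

F_rel = (AUC_test/D_test) / (AUC_ref/D_ref)
      = (2534/200) / (1759/200)
      = 12.67 / 8.795 = 1.4406 = 144.06%

F_rel = 144.1%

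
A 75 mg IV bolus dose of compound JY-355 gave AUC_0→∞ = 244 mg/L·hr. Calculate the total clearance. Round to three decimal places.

CL = 0.307 L/hr

CL = Dose_iv / AUC_0→∞
   = 75 / 244 = 0.307377 L/hr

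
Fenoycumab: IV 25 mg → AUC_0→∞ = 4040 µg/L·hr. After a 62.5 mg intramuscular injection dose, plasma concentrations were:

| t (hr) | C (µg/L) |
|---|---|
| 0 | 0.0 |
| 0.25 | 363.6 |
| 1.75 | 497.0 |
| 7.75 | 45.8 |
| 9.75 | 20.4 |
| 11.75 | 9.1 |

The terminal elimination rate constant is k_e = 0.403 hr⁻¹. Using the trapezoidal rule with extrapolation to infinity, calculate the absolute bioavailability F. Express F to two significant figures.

Trapezoidal AUC_0→11.75 (intramuscular injection):
  [0→0.25]: (0.0+363.6)/2 × 0.25 = 45.45
  [0.25→1.75]: (363.6+497.0)/2 × 1.5 = 645.45
  [1.75→7.75]: (497.0+45.8)/2 × 6 = 1628.4
  [7.75→9.75]: (45.8+20.4)/2 × 2 = 66.2
  [9.75→11.75]: (20.4+9.1)/2 × 2 = 29.5
  Sum = 2415.0 µg/L·hr
Tail: C_last/k_e = 9.1/0.403 = 22.581
AUC_0→∞ (intramuscular injection) = 2415.0 + 22.581 = 2437.581 µg/L·hr
F = (AUC_ev/D_ev)/(AUC_iv/D_iv) = (2437.581/62.5)/(4040/25) = 39.001296/161.6 = 0.2413

F = 0.24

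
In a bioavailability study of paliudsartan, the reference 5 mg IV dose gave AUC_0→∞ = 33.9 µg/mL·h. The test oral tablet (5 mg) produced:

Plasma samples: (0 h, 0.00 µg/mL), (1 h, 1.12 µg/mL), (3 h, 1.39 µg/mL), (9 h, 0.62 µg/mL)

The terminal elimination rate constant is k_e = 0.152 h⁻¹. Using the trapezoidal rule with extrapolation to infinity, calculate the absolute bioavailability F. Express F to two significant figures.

Trapezoidal AUC_0→9 (oral tablet):
  [0→1]: (0.00+1.12)/2 × 1 = 0.56
  [1→3]: (1.12+1.39)/2 × 2 = 2.51
  [3→9]: (1.39+0.62)/2 × 6 = 6.03
  Sum = 9.1 µg/mL·h
Tail: C_last/k_e = 0.62/0.152 = 4.079
AUC_0→∞ (oral tablet) = 9.1 + 4.079 = 13.179 µg/mL·h
F = (AUC_ev/D_ev)/(AUC_iv/D_iv) = (13.179/5)/(33.9/5) = 2.6358/6.78 = 0.3888

F = 0.39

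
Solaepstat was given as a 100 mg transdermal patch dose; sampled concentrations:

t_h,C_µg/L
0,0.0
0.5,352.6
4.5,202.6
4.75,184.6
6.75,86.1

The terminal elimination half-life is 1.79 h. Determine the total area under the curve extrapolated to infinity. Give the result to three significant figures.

AUC = 1740 µg/L·h

Trapezoidal AUC_0→6.75:
  [0→0.5]: (0.0+352.6)/2 × 0.5 = 88.15
  [0.5→4.5]: (352.6+202.6)/2 × 4 = 1110.4
  [4.5→4.75]: (202.6+184.6)/2 × 0.25 = 48.4
  [4.75→6.75]: (184.6+86.1)/2 × 2 = 270.7
  Sum = 1517.65 µg/L·h
k_e = ln2 / t½ = 0.693147 / 1.79 = 0.3872 h^-1
Extrapolated tail: C_last / k_e = 86.1 / 0.3872 = 222.366
AUC_0→∞ = 1517.65 + 222.366 = 1740.016 µg/L·h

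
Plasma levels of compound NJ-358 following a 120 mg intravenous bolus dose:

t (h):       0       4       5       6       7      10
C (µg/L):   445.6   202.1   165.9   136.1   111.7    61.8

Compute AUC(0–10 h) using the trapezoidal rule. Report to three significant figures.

AUC = 2010 µg/L·h

Trapezoidal AUC_0→10:
  [0→4]: (445.6+202.1)/2 × 4 = 1295.4
  [4→5]: (202.1+165.9)/2 × 1 = 184.0
  [5→6]: (165.9+136.1)/2 × 1 = 151.0
  [6→7]: (136.1+111.7)/2 × 1 = 123.9
  [7→10]: (111.7+61.8)/2 × 3 = 260.25
  Sum = 2014.55 µg/L·h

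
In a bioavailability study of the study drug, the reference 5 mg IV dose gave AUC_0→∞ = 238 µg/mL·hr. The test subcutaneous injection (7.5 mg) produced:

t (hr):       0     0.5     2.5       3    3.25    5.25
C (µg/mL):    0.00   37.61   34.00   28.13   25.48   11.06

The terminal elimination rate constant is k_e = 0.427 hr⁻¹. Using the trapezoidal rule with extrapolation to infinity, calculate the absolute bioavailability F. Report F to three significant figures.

Trapezoidal AUC_0→5.25 (subcutaneous injection):
  [0→0.5]: (0.00+37.61)/2 × 0.5 = 9.4025
  [0.5→2.5]: (37.61+34.00)/2 × 2 = 71.61
  [2.5→3]: (34.00+28.13)/2 × 0.5 = 15.5325
  [3→3.25]: (28.13+25.48)/2 × 0.25 = 6.70125
  [3.25→5.25]: (25.48+11.06)/2 × 2 = 36.54
  Sum = 139.78625 µg/mL·hr
Tail: C_last/k_e = 11.06/0.427 = 25.902
AUC_0→∞ (subcutaneous injection) = 139.78625 + 25.902 = 165.68825 µg/mL·hr
F = (AUC_ev/D_ev)/(AUC_iv/D_iv) = (165.68825/7.5)/(238/5) = 22.0918/47.6 = 0.4641

F = 0.464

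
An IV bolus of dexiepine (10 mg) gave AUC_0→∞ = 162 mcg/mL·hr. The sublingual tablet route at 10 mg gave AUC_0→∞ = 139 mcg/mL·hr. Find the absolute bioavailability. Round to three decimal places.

F = (AUC_ev / D_ev) / (AUC_iv / D_iv)
  = (139/10) / (162/10)
  = 13.9 / 16.2 = 0.8580

F = 0.858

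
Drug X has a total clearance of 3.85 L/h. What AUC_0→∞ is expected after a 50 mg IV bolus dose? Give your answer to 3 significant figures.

AUC_0→∞ = Dose_iv / CL
        = 50 / 3.85 = 12.987 mg/L·h

AUC = 13.0 mg/L·h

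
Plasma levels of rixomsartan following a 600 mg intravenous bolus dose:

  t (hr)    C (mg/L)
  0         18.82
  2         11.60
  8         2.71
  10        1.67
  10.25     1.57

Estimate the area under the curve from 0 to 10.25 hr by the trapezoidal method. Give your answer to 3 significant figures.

Trapezoidal AUC_0→10.25:
  [0→2]: (18.82+11.60)/2 × 2 = 30.42
  [2→8]: (11.60+2.71)/2 × 6 = 42.93
  [8→10]: (2.71+1.67)/2 × 2 = 4.38
  [10→10.25]: (1.67+1.57)/2 × 0.25 = 0.405
  Sum = 78.135 mg/L·hr

AUC = 78.1 mg/L·hr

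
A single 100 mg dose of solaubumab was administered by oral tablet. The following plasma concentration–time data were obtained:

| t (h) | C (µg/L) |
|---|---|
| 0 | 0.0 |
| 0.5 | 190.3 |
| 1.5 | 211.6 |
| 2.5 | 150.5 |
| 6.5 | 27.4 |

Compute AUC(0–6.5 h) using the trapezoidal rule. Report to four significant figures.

AUC = 785.4 µg/L·h

Trapezoidal AUC_0→6.5:
  [0→0.5]: (0.0+190.3)/2 × 0.5 = 47.575
  [0.5→1.5]: (190.3+211.6)/2 × 1 = 200.95
  [1.5→2.5]: (211.6+150.5)/2 × 1 = 181.05
  [2.5→6.5]: (150.5+27.4)/2 × 4 = 355.8
  Sum = 785.375 µg/L·h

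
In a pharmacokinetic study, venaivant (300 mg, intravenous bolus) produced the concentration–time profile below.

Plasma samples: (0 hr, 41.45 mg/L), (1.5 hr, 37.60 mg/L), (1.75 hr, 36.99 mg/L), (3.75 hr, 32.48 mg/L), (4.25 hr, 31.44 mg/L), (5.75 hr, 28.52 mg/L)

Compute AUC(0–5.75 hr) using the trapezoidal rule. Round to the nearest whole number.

AUC = 199 mg/L·hr

Trapezoidal AUC_0→5.75:
  [0→1.5]: (41.45+37.60)/2 × 1.5 = 59.2875
  [1.5→1.75]: (37.60+36.99)/2 × 0.25 = 9.32375
  [1.75→3.75]: (36.99+32.48)/2 × 2 = 69.47
  [3.75→4.25]: (32.48+31.44)/2 × 0.5 = 15.98
  [4.25→5.75]: (31.44+28.52)/2 × 1.5 = 44.97
  Sum = 199.03125 mg/L·hr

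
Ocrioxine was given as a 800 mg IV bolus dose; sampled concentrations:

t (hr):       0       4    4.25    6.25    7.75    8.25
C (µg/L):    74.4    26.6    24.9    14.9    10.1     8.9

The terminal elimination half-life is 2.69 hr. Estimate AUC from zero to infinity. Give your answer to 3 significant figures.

Trapezoidal AUC_0→8.25:
  [0→4]: (74.4+26.6)/2 × 4 = 202.0
  [4→4.25]: (26.6+24.9)/2 × 0.25 = 6.4375
  [4.25→6.25]: (24.9+14.9)/2 × 2 = 39.8
  [6.25→7.75]: (14.9+10.1)/2 × 1.5 = 18.75
  [7.75→8.25]: (10.1+8.9)/2 × 0.5 = 4.75
  Sum = 271.7375 µg/L·hr
k_e = ln2 / t½ = 0.693147 / 2.69 = 0.2577 hr^-1
Extrapolated tail: C_last / k_e = 8.9 / 0.2577 = 34.536
AUC_0→∞ = 271.7375 + 34.536 = 306.2735 µg/L·hr

AUC = 306 µg/L·hr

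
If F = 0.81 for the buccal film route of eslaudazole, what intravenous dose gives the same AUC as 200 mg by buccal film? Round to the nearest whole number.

D_iv = 162 mg

Systemic exposure from an extravascular dose = F × D_ev, so the equivalent IV dose is F × D_ev.
D_iv = F × D_ev = 0.81 × 200 = 162 mg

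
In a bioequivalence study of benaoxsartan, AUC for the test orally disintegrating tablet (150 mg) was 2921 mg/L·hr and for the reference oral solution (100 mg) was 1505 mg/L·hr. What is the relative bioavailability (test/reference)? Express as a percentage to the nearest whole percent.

F_rel = (AUC_test/D_test) / (AUC_ref/D_ref)
      = (2921/150) / (1505/100)
      = 19.4733 / 15.05 = 1.2939 = 129.39%

F_rel = 129%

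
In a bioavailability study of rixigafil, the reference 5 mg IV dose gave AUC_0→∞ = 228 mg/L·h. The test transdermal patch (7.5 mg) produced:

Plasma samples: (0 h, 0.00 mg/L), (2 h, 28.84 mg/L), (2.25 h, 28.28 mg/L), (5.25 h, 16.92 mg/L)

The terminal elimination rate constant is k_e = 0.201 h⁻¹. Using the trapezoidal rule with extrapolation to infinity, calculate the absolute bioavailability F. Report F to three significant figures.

Trapezoidal AUC_0→5.25 (transdermal patch):
  [0→2]: (0.00+28.84)/2 × 2 = 28.84
  [2→2.25]: (28.84+28.28)/2 × 0.25 = 7.14
  [2.25→5.25]: (28.28+16.92)/2 × 3 = 67.8
  Sum = 103.78 mg/L·h
Tail: C_last/k_e = 16.92/0.201 = 84.179
AUC_0→∞ (transdermal patch) = 103.78 + 84.179 = 187.959 mg/L·h
F = (AUC_ev/D_ev)/(AUC_iv/D_iv) = (187.959/7.5)/(228/5) = 25.0612/45.6 = 0.5496

F = 0.550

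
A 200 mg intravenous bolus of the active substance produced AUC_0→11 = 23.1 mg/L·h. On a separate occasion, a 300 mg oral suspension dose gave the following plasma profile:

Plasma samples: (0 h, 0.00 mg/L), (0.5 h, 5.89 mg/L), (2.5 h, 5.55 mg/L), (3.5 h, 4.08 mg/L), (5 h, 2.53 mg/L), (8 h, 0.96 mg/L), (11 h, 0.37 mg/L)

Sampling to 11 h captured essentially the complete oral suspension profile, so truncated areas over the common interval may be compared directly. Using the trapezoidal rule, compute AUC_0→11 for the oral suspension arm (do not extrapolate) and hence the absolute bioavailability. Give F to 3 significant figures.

Trapezoidal AUC_0→11 (oral suspension):
  [0→0.5]: (0.00+5.89)/2 × 0.5 = 1.4725
  [0.5→2.5]: (5.89+5.55)/2 × 2 = 11.44
  [2.5→3.5]: (5.55+4.08)/2 × 1 = 4.815
  [3.5→5]: (4.08+2.53)/2 × 1.5 = 4.9575
  [5→8]: (2.53+0.96)/2 × 3 = 5.235
  [8→11]: (0.96+0.37)/2 × 3 = 1.995
  Sum = 29.915 mg/L·h
F = (AUC_ev/D_ev)/(AUC_iv/D_iv) = (29.915/300)/(23.1/200) = 0.0997167/0.1155 = 0.8633

F = 0.863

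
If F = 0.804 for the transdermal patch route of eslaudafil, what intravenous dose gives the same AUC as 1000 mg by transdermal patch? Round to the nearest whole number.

D_iv = 804 mg

Systemic exposure from an extravascular dose = F × D_ev, so the equivalent IV dose is F × D_ev.
D_iv = F × D_ev = 0.804 × 1000 = 804 mg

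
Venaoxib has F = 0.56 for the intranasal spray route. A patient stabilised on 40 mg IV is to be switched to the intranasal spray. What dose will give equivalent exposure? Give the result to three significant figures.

For equal systemic exposure: F × D_ev = D_iv
D_ev = D_iv / F = 40 / 0.56 = 71.4286 mg

D_intranasal = 71.4 mg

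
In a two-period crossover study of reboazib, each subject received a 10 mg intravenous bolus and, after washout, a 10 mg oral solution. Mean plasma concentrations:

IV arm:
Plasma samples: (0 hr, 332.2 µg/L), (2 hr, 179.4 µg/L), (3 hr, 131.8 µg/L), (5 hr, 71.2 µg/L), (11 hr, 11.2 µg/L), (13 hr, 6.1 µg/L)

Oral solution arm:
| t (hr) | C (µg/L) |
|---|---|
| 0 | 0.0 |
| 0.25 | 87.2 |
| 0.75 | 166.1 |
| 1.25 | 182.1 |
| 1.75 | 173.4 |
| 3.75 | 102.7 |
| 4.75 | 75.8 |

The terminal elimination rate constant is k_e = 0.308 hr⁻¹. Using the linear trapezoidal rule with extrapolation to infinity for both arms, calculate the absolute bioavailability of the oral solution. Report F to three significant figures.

F = 0.746

Trapezoidal AUC_0→13 (IV):
  [0→2]: (332.2+179.4)/2 × 2 = 511.6
  [2→3]: (179.4+131.8)/2 × 1 = 155.6
  [3→5]: (131.8+71.2)/2 × 2 = 203.0
  [5→11]: (71.2+11.2)/2 × 6 = 247.2
  [11→13]: (11.2+6.1)/2 × 2 = 17.3
  Sum = 1134.7 µg/L·hr
IV tail: 6.1/0.308 = 19.805; AUC_iv,0→∞ = 1134.7 + 19.805 = 1154.505 µg/L·hr
Trapezoidal AUC_0→4.75 (oral solution):
  [0→0.25]: (0.0+87.2)/2 × 0.25 = 10.9
  [0.25→0.75]: (87.2+166.1)/2 × 0.5 = 63.325
  [0.75→1.25]: (166.1+182.1)/2 × 0.5 = 87.05
  [1.25→1.75]: (182.1+173.4)/2 × 0.5 = 88.875
  [1.75→3.75]: (173.4+102.7)/2 × 2 = 276.1
  [3.75→4.75]: (102.7+75.8)/2 × 1 = 89.25
  Sum = 615.5 µg/L·hr
oral solution tail: 75.8/0.308 = 246.104; AUC_ev,0→∞ = 615.5 + 246.104 = 861.604 µg/L·hr
F = (AUC_ev/D_ev)/(AUC_iv/D_iv) = (861.604/10)/(1154.505/10) = 86.1604/115.4505 = 0.7463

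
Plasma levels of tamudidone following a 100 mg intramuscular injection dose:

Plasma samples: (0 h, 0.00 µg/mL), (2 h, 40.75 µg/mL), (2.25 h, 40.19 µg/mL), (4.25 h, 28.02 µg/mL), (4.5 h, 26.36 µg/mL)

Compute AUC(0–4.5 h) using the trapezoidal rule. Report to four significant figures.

Trapezoidal AUC_0→4.5:
  [0→2]: (0.00+40.75)/2 × 2 = 40.75
  [2→2.25]: (40.75+40.19)/2 × 0.25 = 10.1175
  [2.25→4.25]: (40.19+28.02)/2 × 2 = 68.21
  [4.25→4.5]: (28.02+26.36)/2 × 0.25 = 6.7975
  Sum = 125.875 µg/mL·h

AUC = 125.9 µg/mL·h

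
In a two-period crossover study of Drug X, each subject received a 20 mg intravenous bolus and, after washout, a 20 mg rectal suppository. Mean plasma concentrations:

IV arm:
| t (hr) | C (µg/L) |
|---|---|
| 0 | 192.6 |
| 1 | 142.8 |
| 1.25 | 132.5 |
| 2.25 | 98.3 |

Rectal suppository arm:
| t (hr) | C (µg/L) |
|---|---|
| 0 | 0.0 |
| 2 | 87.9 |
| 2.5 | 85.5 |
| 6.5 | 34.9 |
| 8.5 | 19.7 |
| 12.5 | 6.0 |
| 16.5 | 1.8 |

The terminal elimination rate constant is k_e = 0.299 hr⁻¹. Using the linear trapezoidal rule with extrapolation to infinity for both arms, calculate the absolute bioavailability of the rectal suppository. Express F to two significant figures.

F = 0.77

Trapezoidal AUC_0→2.25 (IV):
  [0→1]: (192.6+142.8)/2 × 1 = 167.7
  [1→1.25]: (142.8+132.5)/2 × 0.25 = 34.4125
  [1.25→2.25]: (132.5+98.3)/2 × 1 = 115.4
  Sum = 317.5125 µg/L·hr
IV tail: 98.3/0.299 = 328.763; AUC_iv,0→∞ = 317.5125 + 328.763 = 646.2755 µg/L·hr
Trapezoidal AUC_0→16.5 (rectal suppository):
  [0→2]: (0.0+87.9)/2 × 2 = 87.9
  [2→2.5]: (87.9+85.5)/2 × 0.5 = 43.35
  [2.5→6.5]: (85.5+34.9)/2 × 4 = 240.8
  [6.5→8.5]: (34.9+19.7)/2 × 2 = 54.6
  [8.5→12.5]: (19.7+6.0)/2 × 4 = 51.4
  [12.5→16.5]: (6.0+1.8)/2 × 4 = 15.6
  Sum = 493.65 µg/L·hr
rectal suppository tail: 1.8/0.299 = 6.020; AUC_ev,0→∞ = 493.65 + 6.020 = 499.67 µg/L·hr
F = (AUC_ev/D_ev)/(AUC_iv/D_iv) = (499.67/20)/(646.2755/20) = 24.9835/32.313775 = 0.7732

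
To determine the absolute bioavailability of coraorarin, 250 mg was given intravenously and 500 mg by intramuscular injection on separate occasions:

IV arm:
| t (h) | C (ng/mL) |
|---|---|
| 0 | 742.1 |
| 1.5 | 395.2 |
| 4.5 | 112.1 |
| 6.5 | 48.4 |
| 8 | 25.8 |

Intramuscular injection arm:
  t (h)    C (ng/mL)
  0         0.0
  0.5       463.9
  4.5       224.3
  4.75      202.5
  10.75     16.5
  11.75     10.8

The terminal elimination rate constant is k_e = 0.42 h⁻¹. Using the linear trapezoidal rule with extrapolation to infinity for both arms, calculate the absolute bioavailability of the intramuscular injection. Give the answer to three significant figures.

F = 0.593

Trapezoidal AUC_0→8 (IV):
  [0→1.5]: (742.1+395.2)/2 × 1.5 = 852.975
  [1.5→4.5]: (395.2+112.1)/2 × 3 = 760.95
  [4.5→6.5]: (112.1+48.4)/2 × 2 = 160.5
  [6.5→8]: (48.4+25.8)/2 × 1.5 = 55.65
  Sum = 1830.075 ng/mL·h
IV tail: 25.8/0.42 = 61.429; AUC_iv,0→∞ = 1830.075 + 61.429 = 1891.504 ng/mL·h
Trapezoidal AUC_0→11.75 (intramuscular injection):
  [0→0.5]: (0.0+463.9)/2 × 0.5 = 115.975
  [0.5→4.5]: (463.9+224.3)/2 × 4 = 1376.4
  [4.5→4.75]: (224.3+202.5)/2 × 0.25 = 53.35
  [4.75→10.75]: (202.5+16.5)/2 × 6 = 657.0
  [10.75→11.75]: (16.5+10.8)/2 × 1 = 13.65
  Sum = 2216.375 ng/mL·h
intramuscular injection tail: 10.8/0.42 = 25.714; AUC_ev,0→∞ = 2216.375 + 25.714 = 2242.089 ng/mL·h
F = (AUC_ev/D_ev)/(AUC_iv/D_iv) = (2242.089/500)/(1891.504/250) = 4.484178/7.566016 = 0.5927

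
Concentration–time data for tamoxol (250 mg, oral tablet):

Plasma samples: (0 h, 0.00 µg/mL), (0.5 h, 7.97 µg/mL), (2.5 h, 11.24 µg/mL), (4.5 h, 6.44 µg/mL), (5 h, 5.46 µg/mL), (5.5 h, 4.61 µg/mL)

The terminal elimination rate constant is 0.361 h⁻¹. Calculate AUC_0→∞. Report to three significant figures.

Trapezoidal AUC_0→5.5:
  [0→0.5]: (0.00+7.97)/2 × 0.5 = 1.9925
  [0.5→2.5]: (7.97+11.24)/2 × 2 = 19.21
  [2.5→4.5]: (11.24+6.44)/2 × 2 = 17.68
  [4.5→5]: (6.44+5.46)/2 × 0.5 = 2.975
  [5→5.5]: (5.46+4.61)/2 × 0.5 = 2.5175
  Sum = 44.375 µg/mL·h
Extrapolated tail: C_last / k_e = 4.61 / 0.361 = 12.770
AUC_0→∞ = 44.375 + 12.770 = 57.145 µg/mL·h

AUC = 57.1 µg/mL·h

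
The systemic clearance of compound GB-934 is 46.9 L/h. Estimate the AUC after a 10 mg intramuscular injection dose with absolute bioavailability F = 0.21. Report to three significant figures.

AUC_0→∞ = F × Dose / CL
        = 0.21 × 10 / 46.9 = 0.0447761 mg/L·h

AUC = 0.0448 mg/L·h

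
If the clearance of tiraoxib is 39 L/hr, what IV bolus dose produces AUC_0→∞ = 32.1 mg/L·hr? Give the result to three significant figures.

Dose = 1250 mg

Dose_iv = CL × AUC_0→∞
     = 39 × 32.1 = 1251.9 mg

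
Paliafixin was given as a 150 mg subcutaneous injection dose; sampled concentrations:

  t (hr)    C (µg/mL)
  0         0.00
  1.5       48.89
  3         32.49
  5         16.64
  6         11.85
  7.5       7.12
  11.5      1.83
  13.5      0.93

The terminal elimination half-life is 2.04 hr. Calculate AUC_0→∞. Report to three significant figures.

AUC = 199 µg/mL·hr

Trapezoidal AUC_0→13.5:
  [0→1.5]: (0.00+48.89)/2 × 1.5 = 36.6675
  [1.5→3]: (48.89+32.49)/2 × 1.5 = 61.035
  [3→5]: (32.49+16.64)/2 × 2 = 49.13
  [5→6]: (16.64+11.85)/2 × 1 = 14.245
  [6→7.5]: (11.85+7.12)/2 × 1.5 = 14.2275
  [7.5→11.5]: (7.12+1.83)/2 × 4 = 17.9
  [11.5→13.5]: (1.83+0.93)/2 × 2 = 2.76
  Sum = 195.965 µg/mL·hr
k_e = ln2 / t½ = 0.693147 / 2.04 = 0.3398 hr^-1
Extrapolated tail: C_last / k_e = 0.93 / 0.3398 = 2.737
AUC_0→∞ = 195.965 + 2.737 = 198.702 µg/mL·hr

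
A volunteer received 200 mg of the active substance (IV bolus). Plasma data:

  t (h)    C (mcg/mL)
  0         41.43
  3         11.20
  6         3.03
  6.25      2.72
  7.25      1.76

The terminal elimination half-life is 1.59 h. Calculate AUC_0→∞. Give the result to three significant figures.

Trapezoidal AUC_0→7.25:
  [0→3]: (41.43+11.20)/2 × 3 = 78.945
  [3→6]: (11.20+3.03)/2 × 3 = 21.345
  [6→6.25]: (3.03+2.72)/2 × 0.25 = 0.71875
  [6.25→7.25]: (2.72+1.76)/2 × 1 = 2.24
  Sum = 103.24875 mcg/mL·h
k_e = ln2 / t½ = 0.693147 / 1.59 = 0.4359 h^-1
Extrapolated tail: C_last / k_e = 1.76 / 0.4359 = 4.038
AUC_0→∞ = 103.24875 + 4.038 = 107.28675 mcg/mL·h

AUC = 107 mcg/mL·h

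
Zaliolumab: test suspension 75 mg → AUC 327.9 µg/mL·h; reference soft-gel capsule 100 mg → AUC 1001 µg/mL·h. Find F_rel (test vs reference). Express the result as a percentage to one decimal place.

F_rel = (AUC_test/D_test) / (AUC_ref/D_ref)
      = (327.9/75) / (1001/100)
      = 4.372 / 10.01 = 0.4368 = 43.68%

F_rel = 43.7%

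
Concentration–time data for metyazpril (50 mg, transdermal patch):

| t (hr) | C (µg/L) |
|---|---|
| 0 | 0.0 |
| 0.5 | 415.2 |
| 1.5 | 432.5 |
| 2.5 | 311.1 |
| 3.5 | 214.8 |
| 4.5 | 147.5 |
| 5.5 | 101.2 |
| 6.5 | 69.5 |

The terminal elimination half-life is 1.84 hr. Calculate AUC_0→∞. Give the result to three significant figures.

Trapezoidal AUC_0→6.5:
  [0→0.5]: (0.0+415.2)/2 × 0.5 = 103.8
  [0.5→1.5]: (415.2+432.5)/2 × 1 = 423.85
  [1.5→2.5]: (432.5+311.1)/2 × 1 = 371.8
  [2.5→3.5]: (311.1+214.8)/2 × 1 = 262.95
  [3.5→4.5]: (214.8+147.5)/2 × 1 = 181.15
  [4.5→5.5]: (147.5+101.2)/2 × 1 = 124.35
  [5.5→6.5]: (101.2+69.5)/2 × 1 = 85.35
  Sum = 1553.25 µg/L·hr
k_e = ln2 / t½ = 0.693147 / 1.84 = 0.3767 hr^-1
Extrapolated tail: C_last / k_e = 69.5 / 0.3767 = 184.497
AUC_0→∞ = 1553.25 + 184.497 = 1737.747 µg/L·hr

AUC = 1740 µg/L·hr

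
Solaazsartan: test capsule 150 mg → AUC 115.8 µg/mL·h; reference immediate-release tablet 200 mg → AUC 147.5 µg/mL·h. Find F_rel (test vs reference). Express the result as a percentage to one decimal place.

F_rel = 104.7%

F_rel = (AUC_test/D_test) / (AUC_ref/D_ref)
      = (115.8/150) / (147.5/200)
      = 0.772 / 0.7375 = 1.0468 = 104.68%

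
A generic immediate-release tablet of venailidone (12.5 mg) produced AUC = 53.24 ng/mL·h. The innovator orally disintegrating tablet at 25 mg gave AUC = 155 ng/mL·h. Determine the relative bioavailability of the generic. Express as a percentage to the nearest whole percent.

F_rel = (AUC_test/D_test) / (AUC_ref/D_ref)
      = (53.24/12.5) / (155/25)
      = 4.2592 / 6.2 = 0.6870 = 68.70%

F_rel = 69%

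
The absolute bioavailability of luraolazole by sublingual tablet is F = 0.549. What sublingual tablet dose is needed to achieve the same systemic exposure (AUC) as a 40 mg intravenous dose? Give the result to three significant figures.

For equal systemic exposure: F × D_ev = D_iv
D_ev = D_iv / F = 40 / 0.549 = 72.8597 mg

D_sublingual = 72.9 mg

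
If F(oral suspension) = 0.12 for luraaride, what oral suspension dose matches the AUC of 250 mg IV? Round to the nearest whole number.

For equal systemic exposure: F × D_ev = D_iv
D_ev = D_iv / F = 250 / 0.12 = 2083.33 mg

D_oral = 2083 mg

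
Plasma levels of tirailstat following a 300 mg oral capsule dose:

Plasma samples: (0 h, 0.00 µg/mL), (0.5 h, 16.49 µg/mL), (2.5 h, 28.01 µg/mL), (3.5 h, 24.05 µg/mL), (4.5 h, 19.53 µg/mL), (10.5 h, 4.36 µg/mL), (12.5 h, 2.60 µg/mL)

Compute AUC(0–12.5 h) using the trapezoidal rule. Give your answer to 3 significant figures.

AUC = 175 µg/mL·h

Trapezoidal AUC_0→12.5:
  [0→0.5]: (0.00+16.49)/2 × 0.5 = 4.1225
  [0.5→2.5]: (16.49+28.01)/2 × 2 = 44.5
  [2.5→3.5]: (28.01+24.05)/2 × 1 = 26.03
  [3.5→4.5]: (24.05+19.53)/2 × 1 = 21.79
  [4.5→10.5]: (19.53+4.36)/2 × 6 = 71.67
  [10.5→12.5]: (4.36+2.60)/2 × 2 = 6.96
  Sum = 175.0725 µg/mL·h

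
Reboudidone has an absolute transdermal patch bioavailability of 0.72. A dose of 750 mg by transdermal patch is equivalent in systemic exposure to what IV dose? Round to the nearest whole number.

D_iv = 540 mg

Systemic exposure from an extravascular dose = F × D_ev, so the equivalent IV dose is F × D_ev.
D_iv = F × D_ev = 0.72 × 750 = 540 mg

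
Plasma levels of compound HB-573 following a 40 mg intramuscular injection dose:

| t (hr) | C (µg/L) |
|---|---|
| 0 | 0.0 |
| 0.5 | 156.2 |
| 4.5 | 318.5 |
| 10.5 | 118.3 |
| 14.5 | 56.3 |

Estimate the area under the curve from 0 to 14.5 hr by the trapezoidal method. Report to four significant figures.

Trapezoidal AUC_0→14.5:
  [0→0.5]: (0.0+156.2)/2 × 0.5 = 39.05
  [0.5→4.5]: (156.2+318.5)/2 × 4 = 949.4
  [4.5→10.5]: (318.5+118.3)/2 × 6 = 1310.4
  [10.5→14.5]: (118.3+56.3)/2 × 4 = 349.2
  Sum = 2648.05 µg/L·hr

AUC = 2648 µg/L·hr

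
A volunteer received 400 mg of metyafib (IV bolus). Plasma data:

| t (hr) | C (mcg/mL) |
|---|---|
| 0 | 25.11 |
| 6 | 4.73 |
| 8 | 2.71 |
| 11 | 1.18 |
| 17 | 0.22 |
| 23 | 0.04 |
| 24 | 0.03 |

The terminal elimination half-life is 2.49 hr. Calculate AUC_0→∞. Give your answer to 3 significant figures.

Trapezoidal AUC_0→24:
  [0→6]: (25.11+4.73)/2 × 6 = 89.52
  [6→8]: (4.73+2.71)/2 × 2 = 7.44
  [8→11]: (2.71+1.18)/2 × 3 = 5.835
  [11→17]: (1.18+0.22)/2 × 6 = 4.2
  [17→23]: (0.22+0.04)/2 × 6 = 0.78
  [23→24]: (0.04+0.03)/2 × 1 = 0.035
  Sum = 107.81 mcg/mL·hr
k_e = ln2 / t½ = 0.693147 / 2.49 = 0.2784 hr^-1
Extrapolated tail: C_last / k_e = 0.03 / 0.2784 = 0.108
AUC_0→∞ = 107.81 + 0.108 = 107.918 mcg/mL·hr

AUC = 108 mcg/mL·hr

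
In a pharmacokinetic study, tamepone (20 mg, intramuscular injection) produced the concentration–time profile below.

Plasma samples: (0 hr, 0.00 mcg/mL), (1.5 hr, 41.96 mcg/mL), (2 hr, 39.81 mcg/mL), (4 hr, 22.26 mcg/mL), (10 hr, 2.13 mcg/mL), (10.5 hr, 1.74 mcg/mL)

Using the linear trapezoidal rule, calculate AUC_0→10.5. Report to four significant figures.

AUC = 188.1 mcg/mL·hr

Trapezoidal AUC_0→10.5:
  [0→1.5]: (0.00+41.96)/2 × 1.5 = 31.47
  [1.5→2]: (41.96+39.81)/2 × 0.5 = 20.4425
  [2→4]: (39.81+22.26)/2 × 2 = 62.07
  [4→10]: (22.26+2.13)/2 × 6 = 73.17
  [10→10.5]: (2.13+1.74)/2 × 0.5 = 0.9675
  Sum = 188.12 mcg/mL·hr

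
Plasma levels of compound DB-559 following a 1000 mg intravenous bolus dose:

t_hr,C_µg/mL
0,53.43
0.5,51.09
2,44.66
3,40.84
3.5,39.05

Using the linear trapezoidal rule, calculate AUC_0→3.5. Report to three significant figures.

Trapezoidal AUC_0→3.5:
  [0→0.5]: (53.43+51.09)/2 × 0.5 = 26.13
  [0.5→2]: (51.09+44.66)/2 × 1.5 = 71.8125
  [2→3]: (44.66+40.84)/2 × 1 = 42.75
  [3→3.5]: (40.84+39.05)/2 × 0.5 = 19.9725
  Sum = 160.665 µg/mL·hr

AUC = 161 µg/mL·hr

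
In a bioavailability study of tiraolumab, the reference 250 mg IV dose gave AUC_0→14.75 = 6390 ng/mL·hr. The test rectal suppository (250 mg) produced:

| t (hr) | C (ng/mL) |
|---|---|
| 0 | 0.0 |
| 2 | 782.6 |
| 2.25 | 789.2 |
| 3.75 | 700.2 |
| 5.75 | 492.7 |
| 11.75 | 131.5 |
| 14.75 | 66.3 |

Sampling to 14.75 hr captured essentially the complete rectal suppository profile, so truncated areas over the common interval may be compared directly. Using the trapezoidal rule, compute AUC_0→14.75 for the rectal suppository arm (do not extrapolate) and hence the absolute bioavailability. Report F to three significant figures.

F = 0.854

Trapezoidal AUC_0→14.75 (rectal suppository):
  [0→2]: (0.0+782.6)/2 × 2 = 782.6
  [2→2.25]: (782.6+789.2)/2 × 0.25 = 196.475
  [2.25→3.75]: (789.2+700.2)/2 × 1.5 = 1117.05
  [3.75→5.75]: (700.2+492.7)/2 × 2 = 1192.9
  [5.75→11.75]: (492.7+131.5)/2 × 6 = 1872.6
  [11.75→14.75]: (131.5+66.3)/2 × 3 = 296.7
  Sum = 5458.325 ng/mL·hr
F = (AUC_ev/D_ev)/(AUC_iv/D_iv) = (5458.325/250)/(6390/250) = 21.8333/25.56 = 0.8542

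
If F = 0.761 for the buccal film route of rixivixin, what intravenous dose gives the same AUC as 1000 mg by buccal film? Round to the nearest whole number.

Systemic exposure from an extravascular dose = F × D_ev, so the equivalent IV dose is F × D_ev.
D_iv = F × D_ev = 0.761 × 1000 = 761 mg

D_iv = 761 mg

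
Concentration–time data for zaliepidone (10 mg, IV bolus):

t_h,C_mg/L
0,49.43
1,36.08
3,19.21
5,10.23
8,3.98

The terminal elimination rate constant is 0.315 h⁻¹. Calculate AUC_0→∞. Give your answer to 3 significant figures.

AUC = 161 mg/L·h

Trapezoidal AUC_0→8:
  [0→1]: (49.43+36.08)/2 × 1 = 42.755
  [1→3]: (36.08+19.21)/2 × 2 = 55.29
  [3→5]: (19.21+10.23)/2 × 2 = 29.44
  [5→8]: (10.23+3.98)/2 × 3 = 21.315
  Sum = 148.8 mg/L·h
Extrapolated tail: C_last / k_e = 3.98 / 0.315 = 12.635
AUC_0→∞ = 148.8 + 12.635 = 161.435 mg/L·h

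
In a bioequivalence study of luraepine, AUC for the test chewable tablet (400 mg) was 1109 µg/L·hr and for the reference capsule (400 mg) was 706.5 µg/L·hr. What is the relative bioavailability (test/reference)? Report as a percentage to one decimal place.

F_rel = (AUC_test/D_test) / (AUC_ref/D_ref)
      = (1109/400) / (706.5/400)
      = 2.7725 / 1.76625 = 1.5697 = 156.97%

F_rel = 157.0%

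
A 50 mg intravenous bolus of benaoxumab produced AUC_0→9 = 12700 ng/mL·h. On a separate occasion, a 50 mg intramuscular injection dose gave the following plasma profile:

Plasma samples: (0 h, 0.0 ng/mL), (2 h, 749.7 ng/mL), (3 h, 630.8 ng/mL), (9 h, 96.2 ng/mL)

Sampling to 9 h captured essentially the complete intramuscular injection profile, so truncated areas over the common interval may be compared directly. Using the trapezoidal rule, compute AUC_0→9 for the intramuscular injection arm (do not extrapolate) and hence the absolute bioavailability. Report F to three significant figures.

Trapezoidal AUC_0→9 (intramuscular injection):
  [0→2]: (0.0+749.7)/2 × 2 = 749.7
  [2→3]: (749.7+630.8)/2 × 1 = 690.25
  [3→9]: (630.8+96.2)/2 × 6 = 2181.0
  Sum = 3620.95 ng/mL·h
F = (AUC_ev/D_ev)/(AUC_iv/D_iv) = (3620.95/50)/(12700/50) = 72.419/254 = 0.2851

F = 0.285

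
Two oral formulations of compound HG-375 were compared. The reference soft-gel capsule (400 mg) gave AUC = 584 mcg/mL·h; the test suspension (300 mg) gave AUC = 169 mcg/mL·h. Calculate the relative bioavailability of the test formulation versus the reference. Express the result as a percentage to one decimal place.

F_rel = 38.6%

F_rel = (AUC_test/D_test) / (AUC_ref/D_ref)
      = (169/300) / (584/400)
      = 0.563333 / 1.46 = 0.3858 = 38.58%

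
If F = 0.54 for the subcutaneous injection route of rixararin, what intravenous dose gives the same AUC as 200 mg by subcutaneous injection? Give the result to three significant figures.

Systemic exposure from an extravascular dose = F × D_ev, so the equivalent IV dose is F × D_ev.
D_iv = F × D_ev = 0.54 × 200 = 108 mg

D_iv = 108 mg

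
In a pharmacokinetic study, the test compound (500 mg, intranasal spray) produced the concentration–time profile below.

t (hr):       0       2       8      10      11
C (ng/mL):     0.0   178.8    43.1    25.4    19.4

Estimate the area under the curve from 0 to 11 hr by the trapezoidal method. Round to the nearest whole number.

Trapezoidal AUC_0→11:
  [0→2]: (0.0+178.8)/2 × 2 = 178.8
  [2→8]: (178.8+43.1)/2 × 6 = 665.7
  [8→10]: (43.1+25.4)/2 × 2 = 68.5
  [10→11]: (25.4+19.4)/2 × 1 = 22.4
  Sum = 935.4 ng/mL·hr

AUC = 935 ng/mL·hr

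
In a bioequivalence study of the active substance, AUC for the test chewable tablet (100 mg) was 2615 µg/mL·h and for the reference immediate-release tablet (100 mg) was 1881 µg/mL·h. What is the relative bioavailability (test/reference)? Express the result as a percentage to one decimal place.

F_rel = 139.0%

F_rel = (AUC_test/D_test) / (AUC_ref/D_ref)
      = (2615/100) / (1881/100)
      = 26.15 / 18.81 = 1.3902 = 139.02%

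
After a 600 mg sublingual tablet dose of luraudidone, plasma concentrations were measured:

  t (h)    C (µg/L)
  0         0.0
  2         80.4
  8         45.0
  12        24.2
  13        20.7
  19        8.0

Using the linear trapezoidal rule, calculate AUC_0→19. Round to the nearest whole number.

AUC = 704 µg/L·h

Trapezoidal AUC_0→19:
  [0→2]: (0.0+80.4)/2 × 2 = 80.4
  [2→8]: (80.4+45.0)/2 × 6 = 376.2
  [8→12]: (45.0+24.2)/2 × 4 = 138.4
  [12→13]: (24.2+20.7)/2 × 1 = 22.45
  [13→19]: (20.7+8.0)/2 × 6 = 86.1
  Sum = 703.55 µg/L·h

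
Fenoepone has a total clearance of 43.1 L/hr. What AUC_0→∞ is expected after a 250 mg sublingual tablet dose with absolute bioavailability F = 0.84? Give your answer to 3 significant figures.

AUC_0→∞ = F × Dose / CL
        = 0.84 × 250 / 43.1 = 4.87239 mg/L·hr

AUC = 4.87 mg/L·hr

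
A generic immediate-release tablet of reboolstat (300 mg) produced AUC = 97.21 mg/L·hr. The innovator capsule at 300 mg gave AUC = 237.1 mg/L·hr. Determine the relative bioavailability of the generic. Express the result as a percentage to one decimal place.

F_rel = 41.0%

F_rel = (AUC_test/D_test) / (AUC_ref/D_ref)
      = (97.21/300) / (237.1/300)
      = 0.324033 / 0.790333 = 0.4100 = 41.00%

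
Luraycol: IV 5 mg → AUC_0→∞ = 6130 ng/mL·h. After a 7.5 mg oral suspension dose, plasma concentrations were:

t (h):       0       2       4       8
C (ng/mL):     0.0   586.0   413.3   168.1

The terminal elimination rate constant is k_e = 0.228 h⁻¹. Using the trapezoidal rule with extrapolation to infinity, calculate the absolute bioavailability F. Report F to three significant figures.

Trapezoidal AUC_0→8 (oral suspension):
  [0→2]: (0.0+586.0)/2 × 2 = 586.0
  [2→4]: (586.0+413.3)/2 × 2 = 999.3
  [4→8]: (413.3+168.1)/2 × 4 = 1162.8
  Sum = 2748.1 ng/mL·h
Tail: C_last/k_e = 168.1/0.228 = 737.281
AUC_0→∞ (oral suspension) = 2748.1 + 737.281 = 3485.381 ng/mL·h
F = (AUC_ev/D_ev)/(AUC_iv/D_iv) = (3485.381/7.5)/(6130/5) = 464.717/1226 = 0.3791

F = 0.379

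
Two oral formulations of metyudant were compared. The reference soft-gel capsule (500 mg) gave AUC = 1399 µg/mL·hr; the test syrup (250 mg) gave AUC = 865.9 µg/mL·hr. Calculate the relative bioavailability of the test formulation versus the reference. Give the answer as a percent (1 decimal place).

F_rel = 123.8%

F_rel = (AUC_test/D_test) / (AUC_ref/D_ref)
      = (865.9/250) / (1399/500)
      = 3.4636 / 2.798 = 1.2379 = 123.79%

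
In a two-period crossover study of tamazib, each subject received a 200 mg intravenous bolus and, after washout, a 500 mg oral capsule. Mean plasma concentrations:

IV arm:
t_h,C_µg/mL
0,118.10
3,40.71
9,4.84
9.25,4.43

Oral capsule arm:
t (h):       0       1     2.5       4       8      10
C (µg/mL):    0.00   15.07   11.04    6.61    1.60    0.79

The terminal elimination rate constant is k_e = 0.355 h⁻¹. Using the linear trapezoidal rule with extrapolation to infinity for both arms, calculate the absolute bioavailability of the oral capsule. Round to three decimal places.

F = 0.063

Trapezoidal AUC_0→9.25 (IV):
  [0→3]: (118.10+40.71)/2 × 3 = 238.215
  [3→9]: (40.71+4.84)/2 × 6 = 136.65
  [9→9.25]: (4.84+4.43)/2 × 0.25 = 1.15875
  Sum = 376.02375 µg/mL·h
IV tail: 4.43/0.355 = 12.479; AUC_iv,0→∞ = 376.02375 + 12.479 = 388.50275 µg/mL·h
Trapezoidal AUC_0→10 (oral capsule):
  [0→1]: (0.00+15.07)/2 × 1 = 7.535
  [1→2.5]: (15.07+11.04)/2 × 1.5 = 19.5825
  [2.5→4]: (11.04+6.61)/2 × 1.5 = 13.2375
  [4→8]: (6.61+1.60)/2 × 4 = 16.42
  [8→10]: (1.60+0.79)/2 × 2 = 2.39
  Sum = 59.165 µg/mL·h
oral capsule tail: 0.79/0.355 = 2.225; AUC_ev,0→∞ = 59.165 + 2.225 = 61.39 µg/mL·h
F = (AUC_ev/D_ev)/(AUC_iv/D_iv) = (61.39/500)/(388.50275/200) = 0.12278/1.94251 = 0.0632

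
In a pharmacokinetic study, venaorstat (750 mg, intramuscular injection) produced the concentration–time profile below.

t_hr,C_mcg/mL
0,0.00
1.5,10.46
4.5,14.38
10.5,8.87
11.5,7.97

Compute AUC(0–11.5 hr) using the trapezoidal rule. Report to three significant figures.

Trapezoidal AUC_0→11.5:
  [0→1.5]: (0.00+10.46)/2 × 1.5 = 7.845
  [1.5→4.5]: (10.46+14.38)/2 × 3 = 37.26
  [4.5→10.5]: (14.38+8.87)/2 × 6 = 69.75
  [10.5→11.5]: (8.87+7.97)/2 × 1 = 8.42
  Sum = 123.275 mcg/mL·hr

AUC = 123 mcg/mL·hr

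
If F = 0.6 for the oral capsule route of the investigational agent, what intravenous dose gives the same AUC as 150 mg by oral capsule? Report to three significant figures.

Systemic exposure from an extravascular dose = F × D_ev, so the equivalent IV dose is F × D_ev.
D_iv = F × D_ev = 0.6 × 150 = 90 mg

D_iv = 90.0 mg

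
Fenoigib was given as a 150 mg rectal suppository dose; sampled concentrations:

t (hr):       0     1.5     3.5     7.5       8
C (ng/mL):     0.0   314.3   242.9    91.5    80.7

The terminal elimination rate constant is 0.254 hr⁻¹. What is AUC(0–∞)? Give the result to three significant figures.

Trapezoidal AUC_0→8:
  [0→1.5]: (0.0+314.3)/2 × 1.5 = 235.725
  [1.5→3.5]: (314.3+242.9)/2 × 2 = 557.2
  [3.5→7.5]: (242.9+91.5)/2 × 4 = 668.8
  [7.5→8]: (91.5+80.7)/2 × 0.5 = 43.05
  Sum = 1504.775 ng/mL·hr
Extrapolated tail: C_last / k_e = 80.7 / 0.254 = 317.717
AUC_0→∞ = 1504.775 + 317.717 = 1822.492 ng/mL·hr

AUC = 1820 ng/mL·hr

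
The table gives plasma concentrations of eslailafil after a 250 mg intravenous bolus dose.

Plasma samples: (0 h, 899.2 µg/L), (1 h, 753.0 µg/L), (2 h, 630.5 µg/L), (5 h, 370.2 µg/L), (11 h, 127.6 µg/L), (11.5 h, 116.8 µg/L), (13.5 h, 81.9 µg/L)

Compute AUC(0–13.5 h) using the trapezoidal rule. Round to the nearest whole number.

AUC = 4772 µg/L·h

Trapezoidal AUC_0→13.5:
  [0→1]: (899.2+753.0)/2 × 1 = 826.1
  [1→2]: (753.0+630.5)/2 × 1 = 691.75
  [2→5]: (630.5+370.2)/2 × 3 = 1501.05
  [5→11]: (370.2+127.6)/2 × 6 = 1493.4
  [11→11.5]: (127.6+116.8)/2 × 0.5 = 61.1
  [11.5→13.5]: (116.8+81.9)/2 × 2 = 198.7
  Sum = 4772.1 µg/L·h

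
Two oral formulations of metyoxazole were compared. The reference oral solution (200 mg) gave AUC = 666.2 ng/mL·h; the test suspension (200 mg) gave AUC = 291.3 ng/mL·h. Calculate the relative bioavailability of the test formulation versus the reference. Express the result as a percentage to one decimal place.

F_rel = (AUC_test/D_test) / (AUC_ref/D_ref)
      = (291.3/200) / (666.2/200)
      = 1.4565 / 3.331 = 0.4373 = 43.73%

F_rel = 43.7%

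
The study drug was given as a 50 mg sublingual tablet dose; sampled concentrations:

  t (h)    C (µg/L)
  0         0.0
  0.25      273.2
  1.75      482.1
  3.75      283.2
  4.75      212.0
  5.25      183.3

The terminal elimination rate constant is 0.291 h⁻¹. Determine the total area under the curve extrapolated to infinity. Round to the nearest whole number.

AUC = 2342 µg/L·h

Trapezoidal AUC_0→5.25:
  [0→0.25]: (0.0+273.2)/2 × 0.25 = 34.15
  [0.25→1.75]: (273.2+482.1)/2 × 1.5 = 566.475
  [1.75→3.75]: (482.1+283.2)/2 × 2 = 765.3
  [3.75→4.75]: (283.2+212.0)/2 × 1 = 247.6
  [4.75→5.25]: (212.0+183.3)/2 × 0.5 = 98.825
  Sum = 1712.35 µg/L·h
Extrapolated tail: C_last / k_e = 183.3 / 0.291 = 629.897
AUC_0→∞ = 1712.35 + 629.897 = 2342.247 µg/L·h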